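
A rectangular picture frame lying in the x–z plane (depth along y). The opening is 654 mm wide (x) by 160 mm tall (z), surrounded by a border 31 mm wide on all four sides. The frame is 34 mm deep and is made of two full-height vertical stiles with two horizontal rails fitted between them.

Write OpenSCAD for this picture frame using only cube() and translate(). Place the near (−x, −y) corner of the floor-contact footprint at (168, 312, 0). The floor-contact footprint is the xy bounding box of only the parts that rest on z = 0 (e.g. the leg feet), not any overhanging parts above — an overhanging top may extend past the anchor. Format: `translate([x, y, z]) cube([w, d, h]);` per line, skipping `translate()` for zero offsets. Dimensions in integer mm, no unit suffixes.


translate([168, 312, 0]) cube([31, 34, 222]);
translate([853, 312, 0]) cube([31, 34, 222]);
translate([199, 312, 0]) cube([654, 34, 31]);
translate([199, 312, 191]) cube([654, 34, 31]);


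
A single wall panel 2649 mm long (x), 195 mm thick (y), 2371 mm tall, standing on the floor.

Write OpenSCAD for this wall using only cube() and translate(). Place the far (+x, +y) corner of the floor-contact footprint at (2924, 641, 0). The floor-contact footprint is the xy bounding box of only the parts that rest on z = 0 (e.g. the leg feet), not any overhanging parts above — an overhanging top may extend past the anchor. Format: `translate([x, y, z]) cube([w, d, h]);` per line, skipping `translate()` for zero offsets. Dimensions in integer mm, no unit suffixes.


translate([275, 446, 0]) cube([2649, 195, 2371]);


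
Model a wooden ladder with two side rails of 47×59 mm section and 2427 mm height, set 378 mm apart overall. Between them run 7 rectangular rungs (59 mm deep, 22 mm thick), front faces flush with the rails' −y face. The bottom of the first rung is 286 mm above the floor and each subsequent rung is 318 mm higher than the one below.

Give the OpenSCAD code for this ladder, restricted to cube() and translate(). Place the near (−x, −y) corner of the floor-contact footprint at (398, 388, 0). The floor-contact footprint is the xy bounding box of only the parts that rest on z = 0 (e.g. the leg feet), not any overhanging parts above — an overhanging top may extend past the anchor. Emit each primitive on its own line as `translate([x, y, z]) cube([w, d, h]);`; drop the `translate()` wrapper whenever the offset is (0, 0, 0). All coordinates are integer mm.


translate([398, 388, 0]) cube([47, 59, 2427]);
translate([729, 388, 0]) cube([47, 59, 2427]);
translate([445, 388, 286]) cube([284, 59, 22]);
translate([445, 388, 604]) cube([284, 59, 22]);
translate([445, 388, 922]) cube([284, 59, 22]);
translate([445, 388, 1240]) cube([284, 59, 22]);
translate([445, 388, 1558]) cube([284, 59, 22]);
translate([445, 388, 1876]) cube([284, 59, 22]);
translate([445, 388, 2194]) cube([284, 59, 22]);


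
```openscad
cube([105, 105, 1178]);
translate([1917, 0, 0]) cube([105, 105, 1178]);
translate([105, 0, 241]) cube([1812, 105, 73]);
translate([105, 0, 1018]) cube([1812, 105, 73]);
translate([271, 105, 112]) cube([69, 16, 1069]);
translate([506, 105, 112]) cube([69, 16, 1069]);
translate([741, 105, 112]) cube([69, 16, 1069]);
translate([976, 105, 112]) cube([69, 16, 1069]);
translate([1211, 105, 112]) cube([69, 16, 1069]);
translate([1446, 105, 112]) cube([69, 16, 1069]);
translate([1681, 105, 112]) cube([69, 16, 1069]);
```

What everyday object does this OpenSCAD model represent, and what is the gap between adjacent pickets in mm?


A fence section. The picket gap is 166 mm.

Two posts, two rails, 7 pickets — a fence section. Span 1812 mm holds 7 pickets of 69 mm with 8 equal gaps: ⌊(1812 − 7·69) / 8⌋ = 166 mm.


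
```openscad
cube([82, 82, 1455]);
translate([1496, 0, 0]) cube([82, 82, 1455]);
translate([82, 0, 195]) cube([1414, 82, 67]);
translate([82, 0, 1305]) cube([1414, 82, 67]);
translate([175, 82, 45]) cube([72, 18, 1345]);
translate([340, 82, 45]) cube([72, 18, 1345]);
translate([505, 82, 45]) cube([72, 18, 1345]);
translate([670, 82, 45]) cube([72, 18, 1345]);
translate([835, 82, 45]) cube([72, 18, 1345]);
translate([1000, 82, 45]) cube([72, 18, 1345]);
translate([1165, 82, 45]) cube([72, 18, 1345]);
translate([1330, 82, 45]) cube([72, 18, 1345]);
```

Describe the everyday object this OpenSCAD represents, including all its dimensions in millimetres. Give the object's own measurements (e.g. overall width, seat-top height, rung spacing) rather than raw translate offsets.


A fence section. Two 82×82 mm posts, 1455 mm tall, stand on the floor with a clear span of 1414 mm between their inner faces. Two horizontal rails of 82×67 mm section span the gap between the posts with their undersides at z = 195 mm and z = 1305 mm, flush with the posts' −y face. 8 pickets, each 72 mm wide, 18 mm thick and 1345 mm tall, are fixed to the +y face of the rails with their bottoms at z = 45 mm, spaced across the span with a 93 mm gap after the −x post and between neighbouring pickets, with 94 mm left before the +x post.


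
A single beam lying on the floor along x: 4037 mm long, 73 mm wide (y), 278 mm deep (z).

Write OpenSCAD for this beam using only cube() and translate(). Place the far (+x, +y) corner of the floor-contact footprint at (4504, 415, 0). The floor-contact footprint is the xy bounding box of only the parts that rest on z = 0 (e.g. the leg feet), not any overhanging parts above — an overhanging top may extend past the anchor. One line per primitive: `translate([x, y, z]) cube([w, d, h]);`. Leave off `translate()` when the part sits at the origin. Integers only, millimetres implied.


translate([467, 342, 0]) cube([4037, 73, 278]);


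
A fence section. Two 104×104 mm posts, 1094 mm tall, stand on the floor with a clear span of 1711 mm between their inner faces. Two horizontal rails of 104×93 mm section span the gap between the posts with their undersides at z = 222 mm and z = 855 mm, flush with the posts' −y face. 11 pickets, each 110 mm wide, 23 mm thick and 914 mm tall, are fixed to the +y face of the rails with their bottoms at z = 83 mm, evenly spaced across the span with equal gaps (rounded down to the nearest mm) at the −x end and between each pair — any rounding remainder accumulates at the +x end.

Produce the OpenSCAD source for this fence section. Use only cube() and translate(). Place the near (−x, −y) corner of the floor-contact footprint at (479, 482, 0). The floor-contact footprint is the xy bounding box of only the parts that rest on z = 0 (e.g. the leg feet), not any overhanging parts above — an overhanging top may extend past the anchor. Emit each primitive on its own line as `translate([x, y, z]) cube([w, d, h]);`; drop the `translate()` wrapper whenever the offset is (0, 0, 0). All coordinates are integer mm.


translate([479, 482, 0]) cube([104, 104, 1094]);
translate([2294, 482, 0]) cube([104, 104, 1094]);
translate([583, 482, 222]) cube([1711, 104, 93]);
translate([583, 482, 855]) cube([1711, 104, 93]);
translate([624, 586, 83]) cube([110, 23, 914]);
translate([775, 586, 83]) cube([110, 23, 914]);
translate([926, 586, 83]) cube([110, 23, 914]);
translate([1077, 586, 83]) cube([110, 23, 914]);
translate([1228, 586, 83]) cube([110, 23, 914]);
translate([1379, 586, 83]) cube([110, 23, 914]);
translate([1530, 586, 83]) cube([110, 23, 914]);
translate([1681, 586, 83]) cube([110, 23, 914]);
translate([1832, 586, 83]) cube([110, 23, 914]);
translate([1983, 586, 83]) cube([110, 23, 914]);
translate([2134, 586, 83]) cube([110, 23, 914]);


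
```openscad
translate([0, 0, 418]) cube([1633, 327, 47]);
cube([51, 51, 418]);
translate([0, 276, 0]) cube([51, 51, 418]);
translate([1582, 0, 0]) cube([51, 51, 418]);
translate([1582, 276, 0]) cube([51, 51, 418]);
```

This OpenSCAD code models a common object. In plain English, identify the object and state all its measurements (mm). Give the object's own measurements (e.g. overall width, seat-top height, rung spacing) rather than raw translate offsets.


A long wooden bench with a 1633 mm (x) × 327 mm (y) seat, 47 mm thick, its top surface 465 mm above the floor. Four 51 mm square legs at the seat corners, flush with the edges, run from z = 0 to the seat underside.


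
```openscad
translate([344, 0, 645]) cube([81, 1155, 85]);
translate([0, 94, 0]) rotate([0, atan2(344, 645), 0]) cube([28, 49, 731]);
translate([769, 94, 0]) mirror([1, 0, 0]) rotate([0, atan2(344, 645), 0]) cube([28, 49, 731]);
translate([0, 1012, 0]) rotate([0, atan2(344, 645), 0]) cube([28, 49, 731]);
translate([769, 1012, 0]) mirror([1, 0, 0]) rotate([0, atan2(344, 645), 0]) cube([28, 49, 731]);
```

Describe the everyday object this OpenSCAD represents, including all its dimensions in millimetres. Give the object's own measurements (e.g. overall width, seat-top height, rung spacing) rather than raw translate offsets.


A sawhorse. A 81×1155×85 mm beam (x, y, z) sits on two A-frame leg pairs. Each pair is two raked legs of 28×49 mm section (49 mm along y) splaying symmetrically in x. Each leg rises 645 mm vertically over 344 mm of horizontal reach and is 731 mm long along its own axis. Every leg's outer bottom edge rests on the floor and its outer top edge meets a bottom edge of the beam — the left legs (tilting toward +x) meet the beam's −x bottom edge, the right legs (their mirror images, tilting toward −x) meet its +x bottom edge — so the leg tops tuck under the beam, the beam's underside is 645 mm above the floor, and the feet are 769 mm apart outside-to-outside with the beam centred between them. The two leg pairs are set in 94 mm from either end of the beam.


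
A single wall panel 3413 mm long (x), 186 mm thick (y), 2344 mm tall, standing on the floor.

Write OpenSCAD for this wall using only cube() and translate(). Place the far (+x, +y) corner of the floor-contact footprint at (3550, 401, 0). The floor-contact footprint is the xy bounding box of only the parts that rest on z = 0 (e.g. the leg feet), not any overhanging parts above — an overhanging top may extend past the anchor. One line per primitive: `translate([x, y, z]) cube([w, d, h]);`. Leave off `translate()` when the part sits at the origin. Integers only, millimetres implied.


translate([137, 215, 0]) cube([3413, 186, 2344]);


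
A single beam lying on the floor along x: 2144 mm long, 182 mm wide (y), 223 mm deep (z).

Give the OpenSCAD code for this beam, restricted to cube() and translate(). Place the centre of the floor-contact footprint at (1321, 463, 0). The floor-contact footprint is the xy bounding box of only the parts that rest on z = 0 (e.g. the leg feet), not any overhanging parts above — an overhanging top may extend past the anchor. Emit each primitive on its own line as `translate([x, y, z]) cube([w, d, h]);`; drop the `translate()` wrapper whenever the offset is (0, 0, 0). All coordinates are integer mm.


translate([249, 372, 0]) cube([2144, 182, 223]);


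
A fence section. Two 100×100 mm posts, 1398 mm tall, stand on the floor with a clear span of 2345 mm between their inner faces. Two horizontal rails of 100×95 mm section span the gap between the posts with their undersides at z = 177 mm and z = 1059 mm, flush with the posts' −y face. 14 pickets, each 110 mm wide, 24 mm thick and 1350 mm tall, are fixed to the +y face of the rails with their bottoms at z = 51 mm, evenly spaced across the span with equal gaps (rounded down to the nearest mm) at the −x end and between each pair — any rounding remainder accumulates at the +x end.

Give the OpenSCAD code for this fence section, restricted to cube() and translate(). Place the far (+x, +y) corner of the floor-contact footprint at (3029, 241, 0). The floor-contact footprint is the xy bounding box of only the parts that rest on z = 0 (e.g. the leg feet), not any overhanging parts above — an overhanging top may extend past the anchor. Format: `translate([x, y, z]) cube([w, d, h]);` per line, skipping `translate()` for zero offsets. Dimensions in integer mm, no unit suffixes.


translate([484, 141, 0]) cube([100, 100, 1398]);
translate([2929, 141, 0]) cube([100, 100, 1398]);
translate([584, 141, 177]) cube([2345, 100, 95]);
translate([584, 141, 1059]) cube([2345, 100, 95]);
translate([637, 241, 51]) cube([110, 24, 1350]);
translate([800, 241, 51]) cube([110, 24, 1350]);
translate([963, 241, 51]) cube([110, 24, 1350]);
translate([1126, 241, 51]) cube([110, 24, 1350]);
translate([1289, 241, 51]) cube([110, 24, 1350]);
translate([1452, 241, 51]) cube([110, 24, 1350]);
translate([1615, 241, 51]) cube([110, 24, 1350]);
translate([1778, 241, 51]) cube([110, 24, 1350]);
translate([1941, 241, 51]) cube([110, 24, 1350]);
translate([2104, 241, 51]) cube([110, 24, 1350]);
translate([2267, 241, 51]) cube([110, 24, 1350]);
translate([2430, 241, 51]) cube([110, 24, 1350]);
translate([2593, 241, 51]) cube([110, 24, 1350]);
translate([2756, 241, 51]) cube([110, 24, 1350]);


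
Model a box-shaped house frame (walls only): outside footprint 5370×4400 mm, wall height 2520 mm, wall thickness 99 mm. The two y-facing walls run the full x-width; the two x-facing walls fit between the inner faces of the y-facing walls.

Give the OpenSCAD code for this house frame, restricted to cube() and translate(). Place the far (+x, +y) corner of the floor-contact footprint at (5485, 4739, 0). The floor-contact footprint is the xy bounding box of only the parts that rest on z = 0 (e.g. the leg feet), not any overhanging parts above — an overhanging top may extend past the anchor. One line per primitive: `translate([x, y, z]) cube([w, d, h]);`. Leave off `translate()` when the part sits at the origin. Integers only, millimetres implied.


translate([115, 339, 0]) cube([5370, 99, 2520]);
translate([115, 4640, 0]) cube([5370, 99, 2520]);
translate([115, 438, 0]) cube([99, 4202, 2520]);
translate([5386, 438, 0]) cube([99, 4202, 2520]);


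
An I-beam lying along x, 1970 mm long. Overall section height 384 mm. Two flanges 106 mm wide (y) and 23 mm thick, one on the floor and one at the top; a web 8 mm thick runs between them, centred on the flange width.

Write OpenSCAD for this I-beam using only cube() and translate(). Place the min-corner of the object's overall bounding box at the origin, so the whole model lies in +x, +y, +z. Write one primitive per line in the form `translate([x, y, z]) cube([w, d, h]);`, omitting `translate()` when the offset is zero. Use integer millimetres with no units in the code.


cube([1970, 106, 23]);
translate([0, 49, 23]) cube([1970, 8, 338]);
translate([0, 0, 361]) cube([1970, 106, 23]);


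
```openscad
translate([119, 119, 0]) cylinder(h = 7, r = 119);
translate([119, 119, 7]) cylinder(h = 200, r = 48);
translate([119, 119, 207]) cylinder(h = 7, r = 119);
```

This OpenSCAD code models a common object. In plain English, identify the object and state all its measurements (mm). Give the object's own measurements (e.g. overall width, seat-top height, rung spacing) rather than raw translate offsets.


A spool: two coaxial disc flanges of radius 119 mm and thickness 7 mm, joined by a core cylinder of radius 48 mm and height 200 mm. The lower flange rests on z = 0 and the three cylinders share a vertical axis.


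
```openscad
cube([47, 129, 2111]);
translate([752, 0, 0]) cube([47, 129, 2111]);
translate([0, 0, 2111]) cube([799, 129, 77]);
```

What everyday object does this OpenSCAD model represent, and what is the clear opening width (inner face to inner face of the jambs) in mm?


A door frame. The clear opening width is 705 mm.

Two 2111 mm tall posts with a header on top — a door frame. The left jamb is 47 mm wide at x = 0; the right jamb starts at x = 752. The clear opening is 752 − 47 = 705 mm.


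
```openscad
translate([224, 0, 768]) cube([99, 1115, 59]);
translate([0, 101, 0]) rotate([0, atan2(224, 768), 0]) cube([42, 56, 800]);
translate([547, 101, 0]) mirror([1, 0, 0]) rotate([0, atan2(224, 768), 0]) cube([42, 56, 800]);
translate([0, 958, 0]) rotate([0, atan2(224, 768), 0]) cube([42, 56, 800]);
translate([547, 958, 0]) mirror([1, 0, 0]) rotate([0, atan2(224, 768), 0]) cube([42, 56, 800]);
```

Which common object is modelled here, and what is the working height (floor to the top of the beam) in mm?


A sawhorse. The overall height is 827 mm.

A beam across two mirrored pairs of raked legs — a sawhorse. The beam's underside is at z = 768 (matching the legs' vertical rise in atan2(224, 768)) and the beam is 59 mm tall, so its top is at 768 + 59 = 827 mm. The raked legs top out at the beam's underside, so that is the highest point.


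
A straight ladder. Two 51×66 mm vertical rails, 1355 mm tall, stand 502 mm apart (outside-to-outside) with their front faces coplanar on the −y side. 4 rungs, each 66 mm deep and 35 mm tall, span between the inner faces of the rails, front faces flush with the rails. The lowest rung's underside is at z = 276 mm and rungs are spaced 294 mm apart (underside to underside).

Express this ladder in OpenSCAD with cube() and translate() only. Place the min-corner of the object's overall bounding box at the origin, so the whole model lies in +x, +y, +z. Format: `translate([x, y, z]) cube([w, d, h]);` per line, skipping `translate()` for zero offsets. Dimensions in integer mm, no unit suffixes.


// rung span = 502 - 2*51 = 400
// rung[k] z = 276 + k*294
cube([51, 66, 1355]);
translate([451, 0, 0]) cube([51, 66, 1355]);
translate([51, 0, 276]) cube([400, 66, 35]);
translate([51, 0, 570]) cube([400, 66, 35]);
translate([51, 0, 864]) cube([400, 66, 35]);
translate([51, 0, 1158]) cube([400, 66, 35]);


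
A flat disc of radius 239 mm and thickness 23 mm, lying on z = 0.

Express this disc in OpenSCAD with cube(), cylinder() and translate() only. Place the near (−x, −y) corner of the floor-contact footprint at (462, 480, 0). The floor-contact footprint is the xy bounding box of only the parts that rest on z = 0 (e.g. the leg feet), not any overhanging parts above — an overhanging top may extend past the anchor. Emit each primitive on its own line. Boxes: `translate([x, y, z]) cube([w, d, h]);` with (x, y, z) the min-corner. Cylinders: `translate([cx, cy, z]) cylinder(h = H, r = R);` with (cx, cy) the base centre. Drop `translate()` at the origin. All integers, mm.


translate([701, 719, 0]) cylinder(h = 23, r = 239);


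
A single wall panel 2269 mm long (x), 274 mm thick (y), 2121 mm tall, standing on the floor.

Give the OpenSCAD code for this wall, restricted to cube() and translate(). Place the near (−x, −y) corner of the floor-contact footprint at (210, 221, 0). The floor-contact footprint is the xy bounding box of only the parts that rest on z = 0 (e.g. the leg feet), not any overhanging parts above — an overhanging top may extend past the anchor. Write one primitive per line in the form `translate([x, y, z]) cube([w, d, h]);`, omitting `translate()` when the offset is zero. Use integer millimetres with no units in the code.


translate([210, 221, 0]) cube([2269, 274, 2121]);


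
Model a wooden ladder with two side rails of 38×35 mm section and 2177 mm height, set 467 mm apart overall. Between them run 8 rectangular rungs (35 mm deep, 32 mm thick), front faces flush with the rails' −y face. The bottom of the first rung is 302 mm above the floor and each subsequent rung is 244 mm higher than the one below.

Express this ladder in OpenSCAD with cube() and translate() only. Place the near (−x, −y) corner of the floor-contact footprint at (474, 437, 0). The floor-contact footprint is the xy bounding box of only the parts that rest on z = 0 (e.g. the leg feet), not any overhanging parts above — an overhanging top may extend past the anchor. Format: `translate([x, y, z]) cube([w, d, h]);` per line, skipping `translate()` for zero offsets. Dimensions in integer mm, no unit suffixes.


translate([474, 437, 0]) cube([38, 35, 2177]);
translate([903, 437, 0]) cube([38, 35, 2177]);
translate([512, 437, 302]) cube([391, 35, 32]);
translate([512, 437, 546]) cube([391, 35, 32]);
translate([512, 437, 790]) cube([391, 35, 32]);
translate([512, 437, 1034]) cube([391, 35, 32]);
translate([512, 437, 1278]) cube([391, 35, 32]);
translate([512, 437, 1522]) cube([391, 35, 32]);
translate([512, 437, 1766]) cube([391, 35, 32]);
translate([512, 437, 2010]) cube([391, 35, 32]);


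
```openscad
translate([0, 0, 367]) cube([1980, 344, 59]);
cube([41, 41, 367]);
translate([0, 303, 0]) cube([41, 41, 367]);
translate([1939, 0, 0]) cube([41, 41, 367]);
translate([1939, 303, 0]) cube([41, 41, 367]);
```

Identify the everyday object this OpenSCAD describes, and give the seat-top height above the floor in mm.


A bench. The seat-top height is 426 mm.

A long slab on four corner posts — a bench. The slab sits at z = 367 with thickness 59, so the top is 367 + 59 = 426 mm.


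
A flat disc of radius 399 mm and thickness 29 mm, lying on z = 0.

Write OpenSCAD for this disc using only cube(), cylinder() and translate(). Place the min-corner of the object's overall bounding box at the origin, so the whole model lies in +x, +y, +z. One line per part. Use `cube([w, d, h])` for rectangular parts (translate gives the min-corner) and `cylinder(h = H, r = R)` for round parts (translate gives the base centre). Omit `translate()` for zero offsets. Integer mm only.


translate([399, 399, 0]) cylinder(h = 29, r = 399);


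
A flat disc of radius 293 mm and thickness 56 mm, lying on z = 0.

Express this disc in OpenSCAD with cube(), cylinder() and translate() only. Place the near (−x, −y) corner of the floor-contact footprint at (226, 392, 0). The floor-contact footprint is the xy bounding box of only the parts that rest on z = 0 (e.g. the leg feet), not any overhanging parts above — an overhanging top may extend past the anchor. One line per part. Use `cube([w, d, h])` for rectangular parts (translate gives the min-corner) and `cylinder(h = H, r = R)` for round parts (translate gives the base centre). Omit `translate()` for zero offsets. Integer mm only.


translate([519, 685, 0]) cylinder(h = 56, r = 293);


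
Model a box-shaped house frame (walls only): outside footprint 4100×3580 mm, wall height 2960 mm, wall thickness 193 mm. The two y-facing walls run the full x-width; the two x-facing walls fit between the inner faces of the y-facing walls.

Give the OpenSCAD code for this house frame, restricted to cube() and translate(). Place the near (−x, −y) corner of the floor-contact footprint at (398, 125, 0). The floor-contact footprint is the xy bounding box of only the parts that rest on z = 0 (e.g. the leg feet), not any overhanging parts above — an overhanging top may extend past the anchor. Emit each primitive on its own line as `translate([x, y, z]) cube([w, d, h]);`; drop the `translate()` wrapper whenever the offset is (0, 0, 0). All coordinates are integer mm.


translate([398, 125, 0]) cube([4100, 193, 2960]);
translate([398, 3512, 0]) cube([4100, 193, 2960]);
translate([398, 318, 0]) cube([193, 3194, 2960]);
translate([4305, 318, 0]) cube([193, 3194, 2960]);


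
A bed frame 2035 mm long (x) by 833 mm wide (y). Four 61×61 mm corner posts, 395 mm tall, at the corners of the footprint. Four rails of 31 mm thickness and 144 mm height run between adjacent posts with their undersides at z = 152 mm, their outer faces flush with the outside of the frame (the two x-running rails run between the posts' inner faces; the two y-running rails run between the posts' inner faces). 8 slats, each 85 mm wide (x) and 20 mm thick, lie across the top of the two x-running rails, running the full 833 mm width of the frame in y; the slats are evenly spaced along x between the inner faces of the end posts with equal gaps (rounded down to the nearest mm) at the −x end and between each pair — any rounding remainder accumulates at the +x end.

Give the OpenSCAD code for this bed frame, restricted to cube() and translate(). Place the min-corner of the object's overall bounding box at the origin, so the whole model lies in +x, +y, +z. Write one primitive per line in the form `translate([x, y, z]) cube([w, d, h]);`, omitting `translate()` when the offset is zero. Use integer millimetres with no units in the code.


cube([61, 61, 395]);
translate([0, 772, 0]) cube([61, 61, 395]);
translate([1974, 0, 0]) cube([61, 61, 395]);
translate([1974, 772, 0]) cube([61, 61, 395]);
translate([61, 0, 152]) cube([1913, 31, 144]);
translate([61, 802, 152]) cube([1913, 31, 144]);
translate([0, 61, 152]) cube([31, 711, 144]);
translate([2004, 61, 152]) cube([31, 711, 144]);
translate([198, 0, 296]) cube([85, 833, 20]);
translate([420, 0, 296]) cube([85, 833, 20]);
translate([642, 0, 296]) cube([85, 833, 20]);
translate([864, 0, 296]) cube([85, 833, 20]);
translate([1086, 0, 296]) cube([85, 833, 20]);
translate([1308, 0, 296]) cube([85, 833, 20]);
translate([1530, 0, 296]) cube([85, 833, 20]);
translate([1752, 0, 296]) cube([85, 833, 20]);


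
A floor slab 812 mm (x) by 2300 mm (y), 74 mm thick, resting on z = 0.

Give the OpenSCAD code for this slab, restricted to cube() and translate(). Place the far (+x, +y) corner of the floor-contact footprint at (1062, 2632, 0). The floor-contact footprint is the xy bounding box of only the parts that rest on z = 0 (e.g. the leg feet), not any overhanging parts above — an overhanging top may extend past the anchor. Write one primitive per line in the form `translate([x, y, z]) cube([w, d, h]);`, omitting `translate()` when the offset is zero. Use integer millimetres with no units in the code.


translate([250, 332, 0]) cube([812, 2300, 74]);


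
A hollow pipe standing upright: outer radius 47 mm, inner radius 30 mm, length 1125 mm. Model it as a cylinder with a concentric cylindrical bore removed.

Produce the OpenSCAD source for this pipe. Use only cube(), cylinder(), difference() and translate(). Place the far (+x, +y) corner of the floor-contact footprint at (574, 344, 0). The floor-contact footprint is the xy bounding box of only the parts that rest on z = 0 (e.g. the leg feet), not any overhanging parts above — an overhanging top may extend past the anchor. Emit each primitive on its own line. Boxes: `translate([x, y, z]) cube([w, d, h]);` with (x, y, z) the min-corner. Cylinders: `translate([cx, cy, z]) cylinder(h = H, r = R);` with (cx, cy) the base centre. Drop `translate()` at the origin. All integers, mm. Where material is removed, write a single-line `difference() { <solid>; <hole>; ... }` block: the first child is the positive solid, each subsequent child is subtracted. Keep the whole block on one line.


difference() { translate([527, 297, 0]) cylinder(h = 1125, r = 47); translate([527, 297, 0]) cylinder(h = 1125, r = 30); }


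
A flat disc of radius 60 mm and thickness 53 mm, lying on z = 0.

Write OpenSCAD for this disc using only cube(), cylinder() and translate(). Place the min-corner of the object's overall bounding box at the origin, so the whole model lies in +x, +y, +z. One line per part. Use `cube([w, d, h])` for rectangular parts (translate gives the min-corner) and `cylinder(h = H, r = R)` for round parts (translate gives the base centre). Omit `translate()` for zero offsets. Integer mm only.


translate([60, 60, 0]) cylinder(h = 53, r = 60);


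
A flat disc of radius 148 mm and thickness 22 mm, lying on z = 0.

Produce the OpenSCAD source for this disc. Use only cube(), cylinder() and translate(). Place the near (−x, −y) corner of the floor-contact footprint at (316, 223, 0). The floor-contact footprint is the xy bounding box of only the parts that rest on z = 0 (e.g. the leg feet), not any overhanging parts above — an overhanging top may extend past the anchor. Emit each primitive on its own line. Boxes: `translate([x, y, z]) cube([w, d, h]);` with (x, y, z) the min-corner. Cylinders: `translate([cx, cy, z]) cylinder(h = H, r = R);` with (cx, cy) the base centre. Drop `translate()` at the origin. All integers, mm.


translate([464, 371, 0]) cylinder(h = 22, r = 148);


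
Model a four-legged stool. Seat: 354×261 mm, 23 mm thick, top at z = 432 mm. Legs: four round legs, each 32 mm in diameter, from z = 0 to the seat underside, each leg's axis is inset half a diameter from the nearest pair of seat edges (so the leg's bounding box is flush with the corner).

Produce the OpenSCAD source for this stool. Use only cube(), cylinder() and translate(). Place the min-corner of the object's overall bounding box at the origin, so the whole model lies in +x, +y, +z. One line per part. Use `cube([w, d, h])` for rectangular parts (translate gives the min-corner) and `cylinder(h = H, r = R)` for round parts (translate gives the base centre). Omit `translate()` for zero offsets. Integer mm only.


translate([0, 0, 409]) cube([354, 261, 23]);
translate([16, 16, 0]) cylinder(h = 409, r = 16);
translate([338, 16, 0]) cylinder(h = 409, r = 16);
translate([16, 245, 0]) cylinder(h = 409, r = 16);
translate([338, 245, 0]) cylinder(h = 409, r = 16);


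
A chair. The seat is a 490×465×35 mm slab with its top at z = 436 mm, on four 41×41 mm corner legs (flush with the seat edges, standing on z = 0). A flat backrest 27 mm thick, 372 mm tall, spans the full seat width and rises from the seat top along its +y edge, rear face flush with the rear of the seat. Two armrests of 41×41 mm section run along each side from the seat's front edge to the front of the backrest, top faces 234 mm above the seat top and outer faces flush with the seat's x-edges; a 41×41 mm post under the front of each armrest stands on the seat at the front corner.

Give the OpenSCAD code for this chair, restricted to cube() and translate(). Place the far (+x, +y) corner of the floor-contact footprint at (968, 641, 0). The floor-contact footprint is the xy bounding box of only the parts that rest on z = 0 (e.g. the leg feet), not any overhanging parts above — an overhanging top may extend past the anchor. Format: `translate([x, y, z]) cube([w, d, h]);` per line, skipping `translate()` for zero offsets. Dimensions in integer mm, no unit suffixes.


translate([478, 176, 401]) cube([490, 465, 35]);
translate([478, 176, 0]) cube([41, 41, 401]);
translate([927, 176, 0]) cube([41, 41, 401]);
translate([478, 600, 0]) cube([41, 41, 401]);
translate([927, 600, 0]) cube([41, 41, 401]);
translate([478, 614, 436]) cube([490, 27, 372]);
translate([478, 176, 629]) cube([41, 438, 41]);
translate([927, 176, 629]) cube([41, 438, 41]);
translate([478, 176, 436]) cube([41, 41, 193]);
translate([927, 176, 436]) cube([41, 41, 193]);


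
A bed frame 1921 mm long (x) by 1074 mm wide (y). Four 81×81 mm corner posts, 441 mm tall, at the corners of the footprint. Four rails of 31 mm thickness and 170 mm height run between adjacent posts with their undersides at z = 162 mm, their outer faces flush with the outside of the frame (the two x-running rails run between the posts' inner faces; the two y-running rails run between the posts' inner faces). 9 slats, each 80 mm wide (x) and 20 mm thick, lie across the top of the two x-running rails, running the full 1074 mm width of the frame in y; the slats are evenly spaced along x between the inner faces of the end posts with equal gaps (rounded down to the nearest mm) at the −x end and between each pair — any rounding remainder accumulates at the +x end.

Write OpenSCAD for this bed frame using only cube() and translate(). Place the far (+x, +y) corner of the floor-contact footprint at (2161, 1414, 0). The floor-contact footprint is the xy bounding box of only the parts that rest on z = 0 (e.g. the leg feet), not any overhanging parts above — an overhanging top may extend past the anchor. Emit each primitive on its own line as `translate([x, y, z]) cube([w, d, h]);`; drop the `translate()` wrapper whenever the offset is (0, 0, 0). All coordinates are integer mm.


translate([240, 340, 0]) cube([81, 81, 441]);
translate([240, 1333, 0]) cube([81, 81, 441]);
translate([2080, 340, 0]) cube([81, 81, 441]);
translate([2080, 1333, 0]) cube([81, 81, 441]);
translate([321, 340, 162]) cube([1759, 31, 170]);
translate([321, 1383, 162]) cube([1759, 31, 170]);
translate([240, 421, 162]) cube([31, 912, 170]);
translate([2130, 421, 162]) cube([31, 912, 170]);
translate([424, 340, 332]) cube([80, 1074, 20]);
translate([607, 340, 332]) cube([80, 1074, 20]);
translate([790, 340, 332]) cube([80, 1074, 20]);
translate([973, 340, 332]) cube([80, 1074, 20]);
translate([1156, 340, 332]) cube([80, 1074, 20]);
translate([1339, 340, 332]) cube([80, 1074, 20]);
translate([1522, 340, 332]) cube([80, 1074, 20]);
translate([1705, 340, 332]) cube([80, 1074, 20]);
translate([1888, 340, 332]) cube([80, 1074, 20]);


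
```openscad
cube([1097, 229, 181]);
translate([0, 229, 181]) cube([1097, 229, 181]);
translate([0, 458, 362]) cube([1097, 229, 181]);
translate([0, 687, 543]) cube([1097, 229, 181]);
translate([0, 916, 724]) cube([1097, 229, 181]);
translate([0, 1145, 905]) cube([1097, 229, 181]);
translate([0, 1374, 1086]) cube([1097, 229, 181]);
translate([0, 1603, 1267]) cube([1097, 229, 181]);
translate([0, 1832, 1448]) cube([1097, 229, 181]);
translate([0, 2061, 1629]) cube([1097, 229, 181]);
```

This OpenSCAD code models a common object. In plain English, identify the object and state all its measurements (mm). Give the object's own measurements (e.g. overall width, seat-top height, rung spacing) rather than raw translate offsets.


A straight staircase of 10 solid steps. Each step is 1097 mm wide (x), 229 mm deep (y, the going) and 181 mm tall (the rise). The first step rests on the floor; each subsequent step sits one going further in +y and one rise higher in +z, directly behind and above the previous step with no overlap.


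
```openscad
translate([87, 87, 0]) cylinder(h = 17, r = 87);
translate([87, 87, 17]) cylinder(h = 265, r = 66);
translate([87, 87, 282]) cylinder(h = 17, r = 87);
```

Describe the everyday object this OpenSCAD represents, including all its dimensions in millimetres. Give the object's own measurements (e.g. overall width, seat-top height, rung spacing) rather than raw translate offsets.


A spool: two coaxial disc flanges of radius 87 mm and thickness 17 mm, joined by a core cylinder of radius 66 mm and height 265 mm. The lower flange rests on z = 0 and the three cylinders share a vertical axis.


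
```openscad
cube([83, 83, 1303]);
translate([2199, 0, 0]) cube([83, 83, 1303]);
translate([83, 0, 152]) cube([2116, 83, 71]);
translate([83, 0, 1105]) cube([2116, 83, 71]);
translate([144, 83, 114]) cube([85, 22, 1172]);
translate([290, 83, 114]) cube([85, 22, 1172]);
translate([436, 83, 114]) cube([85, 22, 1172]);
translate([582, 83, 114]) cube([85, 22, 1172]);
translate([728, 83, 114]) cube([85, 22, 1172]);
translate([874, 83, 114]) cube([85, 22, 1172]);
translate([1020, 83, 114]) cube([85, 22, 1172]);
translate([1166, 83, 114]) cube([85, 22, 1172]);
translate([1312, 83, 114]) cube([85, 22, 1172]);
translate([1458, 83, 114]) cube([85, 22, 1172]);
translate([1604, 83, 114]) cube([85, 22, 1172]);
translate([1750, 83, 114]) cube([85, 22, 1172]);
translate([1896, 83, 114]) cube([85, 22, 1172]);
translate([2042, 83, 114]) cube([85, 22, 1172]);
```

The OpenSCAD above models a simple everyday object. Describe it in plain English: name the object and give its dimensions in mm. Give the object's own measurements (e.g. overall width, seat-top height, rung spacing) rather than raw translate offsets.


A fence section. Two 83×83 mm posts, 1303 mm tall, stand on the floor with a clear span of 2116 mm between their inner faces. Two horizontal rails of 83×71 mm section span the gap between the posts with their undersides at z = 152 mm and z = 1105 mm, flush with the posts' −y face. 14 pickets, each 85 mm wide, 22 mm thick and 1172 mm tall, are fixed to the +y face of the rails with their bottoms at z = 114 mm, spaced across the span with a 61 mm gap after the −x post and between neighbouring pickets, with 72 mm left before the +x post.


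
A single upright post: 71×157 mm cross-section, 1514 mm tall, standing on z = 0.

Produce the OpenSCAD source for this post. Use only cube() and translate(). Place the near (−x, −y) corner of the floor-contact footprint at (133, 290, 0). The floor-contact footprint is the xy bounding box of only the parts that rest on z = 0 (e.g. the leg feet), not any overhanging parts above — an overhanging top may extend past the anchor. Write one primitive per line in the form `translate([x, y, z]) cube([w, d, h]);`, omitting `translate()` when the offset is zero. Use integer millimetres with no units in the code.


translate([133, 290, 0]) cube([71, 157, 1514]);


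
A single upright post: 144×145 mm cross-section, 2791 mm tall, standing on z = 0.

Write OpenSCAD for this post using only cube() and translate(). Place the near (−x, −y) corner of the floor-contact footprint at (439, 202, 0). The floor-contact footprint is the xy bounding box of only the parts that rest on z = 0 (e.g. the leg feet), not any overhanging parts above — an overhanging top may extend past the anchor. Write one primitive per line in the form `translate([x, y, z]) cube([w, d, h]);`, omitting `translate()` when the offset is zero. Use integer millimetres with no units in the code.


translate([439, 202, 0]) cube([144, 145, 2791]);


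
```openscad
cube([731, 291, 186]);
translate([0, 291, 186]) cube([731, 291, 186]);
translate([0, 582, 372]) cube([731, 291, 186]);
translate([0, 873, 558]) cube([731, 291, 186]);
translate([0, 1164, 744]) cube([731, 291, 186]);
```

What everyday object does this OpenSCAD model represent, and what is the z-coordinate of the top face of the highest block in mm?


A staircase. The total rise is 930 mm.

5 identical blocks, each offset up and back from the previous — a staircase. Each step is 186 mm tall and there are 5 of them, so the total rise is 5 × 186 = 930 mm.


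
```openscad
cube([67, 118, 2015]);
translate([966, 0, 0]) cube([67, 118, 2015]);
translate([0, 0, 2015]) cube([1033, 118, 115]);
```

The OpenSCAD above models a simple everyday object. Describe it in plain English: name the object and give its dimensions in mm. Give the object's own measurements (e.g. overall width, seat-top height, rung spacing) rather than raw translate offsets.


A door frame. The clear opening is 899 mm wide and 2015 mm high. Two 67 mm wide jambs, 118 mm deep, stand either side of the opening from the floor to the top of the opening. A 115 mm thick head sits across the top of both jambs, spanning the full outside width of the frame.


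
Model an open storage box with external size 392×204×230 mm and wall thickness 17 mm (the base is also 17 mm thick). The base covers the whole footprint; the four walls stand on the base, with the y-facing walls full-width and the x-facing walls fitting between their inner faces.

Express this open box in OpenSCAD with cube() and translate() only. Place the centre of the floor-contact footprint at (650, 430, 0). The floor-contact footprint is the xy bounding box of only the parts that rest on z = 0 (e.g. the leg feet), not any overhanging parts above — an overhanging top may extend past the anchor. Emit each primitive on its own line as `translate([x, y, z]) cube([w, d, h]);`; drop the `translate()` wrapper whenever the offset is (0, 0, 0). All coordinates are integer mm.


translate([454, 328, 0]) cube([392, 204, 17]);
translate([454, 328, 17]) cube([392, 17, 213]);
translate([454, 515, 17]) cube([392, 17, 213]);
translate([454, 345, 17]) cube([17, 170, 213]);
translate([829, 345, 17]) cube([17, 170, 213]);


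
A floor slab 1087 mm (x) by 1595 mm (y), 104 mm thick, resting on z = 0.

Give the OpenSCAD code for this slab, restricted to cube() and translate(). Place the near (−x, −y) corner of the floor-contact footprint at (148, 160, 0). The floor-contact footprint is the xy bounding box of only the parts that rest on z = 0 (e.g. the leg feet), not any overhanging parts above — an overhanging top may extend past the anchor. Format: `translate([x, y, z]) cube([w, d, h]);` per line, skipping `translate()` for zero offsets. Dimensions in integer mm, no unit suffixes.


translate([148, 160, 0]) cube([1087, 1595, 104]);


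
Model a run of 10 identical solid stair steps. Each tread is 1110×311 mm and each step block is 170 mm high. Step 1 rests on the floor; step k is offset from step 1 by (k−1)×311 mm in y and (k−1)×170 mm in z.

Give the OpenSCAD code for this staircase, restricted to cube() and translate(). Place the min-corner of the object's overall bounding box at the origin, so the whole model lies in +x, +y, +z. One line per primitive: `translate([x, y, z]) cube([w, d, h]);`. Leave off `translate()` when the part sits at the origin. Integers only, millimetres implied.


cube([1110, 311, 170]);
translate([0, 311, 170]) cube([1110, 311, 170]);
translate([0, 622, 340]) cube([1110, 311, 170]);
translate([0, 933, 510]) cube([1110, 311, 170]);
translate([0, 1244, 680]) cube([1110, 311, 170]);
translate([0, 1555, 850]) cube([1110, 311, 170]);
translate([0, 1866, 1020]) cube([1110, 311, 170]);
translate([0, 2177, 1190]) cube([1110, 311, 170]);
translate([0, 2488, 1360]) cube([1110, 311, 170]);
translate([0, 2799, 1530]) cube([1110, 311, 170]);
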